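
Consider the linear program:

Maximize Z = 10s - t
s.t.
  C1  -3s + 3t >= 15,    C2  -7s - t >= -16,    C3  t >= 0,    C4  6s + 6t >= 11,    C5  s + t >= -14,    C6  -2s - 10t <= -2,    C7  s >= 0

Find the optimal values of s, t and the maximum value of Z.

s = 11/8, t = 51/8, maximum Z = 59/8

Extreme points and Z = 10s - t:
  (11/8, 51/8) → Z = 59/8
  (0, 5) → Z = -5
  (0, 16) → Z = -16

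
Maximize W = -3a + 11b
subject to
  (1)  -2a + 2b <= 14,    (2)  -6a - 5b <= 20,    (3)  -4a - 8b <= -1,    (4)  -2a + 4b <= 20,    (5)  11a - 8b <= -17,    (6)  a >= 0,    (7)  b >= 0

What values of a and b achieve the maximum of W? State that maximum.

a = 23/7, b = 93/14, maximum W = 885/14

Extreme points and W = -3a + 11b:
  (23/7, 93/14) → W = 885/14
  (0, 5) → W = 55
  (0, 17/8) → W = 187/8

The binding constraints are -2a + 4b = 20 and 11a - 8b = -17.
Solving simultaneously gives a = 23/7, b = 93/14.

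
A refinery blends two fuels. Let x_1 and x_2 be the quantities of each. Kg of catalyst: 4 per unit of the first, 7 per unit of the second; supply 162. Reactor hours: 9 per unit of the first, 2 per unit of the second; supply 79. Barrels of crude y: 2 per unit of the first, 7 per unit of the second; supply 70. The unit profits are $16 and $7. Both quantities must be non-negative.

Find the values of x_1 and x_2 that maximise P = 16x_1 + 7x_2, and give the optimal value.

x_1 = 7, x_2 = 8, maximum P = 168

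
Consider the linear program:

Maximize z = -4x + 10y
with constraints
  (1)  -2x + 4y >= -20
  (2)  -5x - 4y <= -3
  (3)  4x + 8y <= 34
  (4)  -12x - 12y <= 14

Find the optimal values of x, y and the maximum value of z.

x = -14/3, y = 79/12, maximum z = 169/2

The optimum lies where -5x - 4y = -3 and 4x + 8y = 34.
Solving simultaneously gives x = -14/3, y = 79/12.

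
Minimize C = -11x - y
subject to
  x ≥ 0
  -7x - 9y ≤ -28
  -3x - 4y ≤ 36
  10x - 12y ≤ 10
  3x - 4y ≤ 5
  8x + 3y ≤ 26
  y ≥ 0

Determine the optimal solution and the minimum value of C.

x = 19/7, y = 10/7, minimum C = -219/7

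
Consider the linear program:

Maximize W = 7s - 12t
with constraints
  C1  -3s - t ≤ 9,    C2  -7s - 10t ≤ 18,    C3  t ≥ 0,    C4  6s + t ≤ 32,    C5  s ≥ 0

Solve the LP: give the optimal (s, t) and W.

Corner points and W = 7s - 12t:
  (16/3, 0) → W = 112/3
  (0, 0) → W = 0
  (0, 32) → W = -384

s = 16/3, t = 0, maximum W = 112/3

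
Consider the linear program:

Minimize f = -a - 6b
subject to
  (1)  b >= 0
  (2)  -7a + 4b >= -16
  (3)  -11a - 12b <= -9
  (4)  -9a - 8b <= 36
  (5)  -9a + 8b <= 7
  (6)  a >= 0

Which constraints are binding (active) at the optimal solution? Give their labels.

Feasible corners and f = -a - 6b:
  (16/7, 0) → f = -16/7
  (9/11, 0) → f = -9/11
  (39/5, 193/20) → f = -657/10
  (0, 3/4) → f = -9/2
  (0, 7/8) → f = -21/4

The minimum is at (39/5, 193/20). Substituting into each constraint, equality holds for (2) and (5); the remaining constraints have slack.

(2) and (5)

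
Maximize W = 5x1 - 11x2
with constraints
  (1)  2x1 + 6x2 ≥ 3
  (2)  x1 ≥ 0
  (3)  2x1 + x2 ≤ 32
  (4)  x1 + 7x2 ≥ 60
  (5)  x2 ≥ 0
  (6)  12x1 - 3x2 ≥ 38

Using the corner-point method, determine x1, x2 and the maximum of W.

Corner points and W = 5x1 - 11x2:
  (164/13, 88/13) → W = -148/13
  (67/9, 154/9) → W = -151
  (446/87, 682/87) → W = -5272/87

x1 = 164/13, x2 = 88/13, maximum W = -148/13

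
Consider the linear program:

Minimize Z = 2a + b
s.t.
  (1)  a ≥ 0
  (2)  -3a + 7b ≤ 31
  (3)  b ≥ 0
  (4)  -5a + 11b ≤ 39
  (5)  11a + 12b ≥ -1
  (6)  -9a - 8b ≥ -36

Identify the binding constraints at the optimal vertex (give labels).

Feasible corners and Z = 2a + b:
  (0, 0) → Z = 0
  (0, 39/11) → Z = 39/11
  (4, 0) → Z = 8
  (84/139, 531/139) → Z = 699/139

The minimum is at (0, 0). Substituting into each constraint, equality holds for (1) and (3); the remaining constraints have slack.

(1) and (3)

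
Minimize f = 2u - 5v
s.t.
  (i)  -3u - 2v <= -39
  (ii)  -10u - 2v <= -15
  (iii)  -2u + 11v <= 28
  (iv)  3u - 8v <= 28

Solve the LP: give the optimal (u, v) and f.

u = 373/37, v = 162/37, minimum f = -64/37

Feasible corners and f = 2u - 5v:
  (373/37, 162/37) → f = -64/37
  (184/15, 11/10) → f = 571/30
  (532/17, 140/17) → f = 364/17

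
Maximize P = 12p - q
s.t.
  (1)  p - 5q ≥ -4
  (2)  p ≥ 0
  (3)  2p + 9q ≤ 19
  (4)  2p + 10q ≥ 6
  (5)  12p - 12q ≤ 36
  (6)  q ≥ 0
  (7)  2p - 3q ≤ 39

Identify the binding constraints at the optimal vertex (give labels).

(3) and (5)

Extreme points and P = 12p - q:
  (0, 4/5) → P = -4/5
  (59/19, 27/19) → P = 681/19
  (0, 3/5) → P = -3/5
  (46/11, 13/11) → P = 49
  (3, 0) → P = 36

The maximum is at (46/11, 13/11). Substituting into each constraint, equality holds for (3) and (5); the remaining constraints have slack.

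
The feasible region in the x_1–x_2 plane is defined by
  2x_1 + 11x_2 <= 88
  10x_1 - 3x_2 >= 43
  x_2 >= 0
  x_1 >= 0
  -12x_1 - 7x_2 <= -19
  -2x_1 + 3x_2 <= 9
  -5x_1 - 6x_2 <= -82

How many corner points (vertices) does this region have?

3

Of the 21 pairwise boundary intersections, those satisfying every inequality are:
  (44, 0)
  (374/43, 276/43)
  (82/5, 0)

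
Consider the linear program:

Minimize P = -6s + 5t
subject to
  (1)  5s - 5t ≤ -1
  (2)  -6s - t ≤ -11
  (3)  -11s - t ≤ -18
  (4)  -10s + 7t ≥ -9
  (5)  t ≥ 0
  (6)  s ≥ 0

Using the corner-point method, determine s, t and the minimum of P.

s = 52/15, t = 11/3, minimum P = -37/15

Corner points and P = -6s + 5t:
  (54/35, 61/35) → P = -19/35
  (52/15, 11/3) → P = -37/15
  (7/5, 13/5) → P = 23/5
  (0, 18) → P = 90
The feasible region is unbounded (it extends along (0, 1), (7, 10)), but P strictly increases along every unbounded feasible direction, so there is no improving ray and the minimum is attained at a vertex.

At the optimal vertex, 5s - 5t = -1 and -10s + 7t = -9.
Solving simultaneously gives s = 52/15, t = 11/3.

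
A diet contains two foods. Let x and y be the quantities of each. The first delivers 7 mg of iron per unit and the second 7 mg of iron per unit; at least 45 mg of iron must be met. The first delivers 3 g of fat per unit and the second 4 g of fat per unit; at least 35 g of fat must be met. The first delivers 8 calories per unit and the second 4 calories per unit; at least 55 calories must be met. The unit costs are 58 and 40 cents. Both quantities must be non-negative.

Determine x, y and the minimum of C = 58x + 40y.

Corner points and C = 58x + 40y:
  (0, 55/4) → C = 550
  (35/3, 0) → C = 2030/3
  (4, 23/4) → C = 462
The feasible region is unbounded (it extends along (0, 1), (1, 0)), but C strictly increases along every unbounded feasible direction, so there is no improving ray and the minimum is attained at a vertex.

At the optimal vertex, 3x + 4y = 35 and 8x + 4y = 55.
Solving simultaneously gives x = 4, y = 23/4.

x = 4, y = 23/4, minimum C = 462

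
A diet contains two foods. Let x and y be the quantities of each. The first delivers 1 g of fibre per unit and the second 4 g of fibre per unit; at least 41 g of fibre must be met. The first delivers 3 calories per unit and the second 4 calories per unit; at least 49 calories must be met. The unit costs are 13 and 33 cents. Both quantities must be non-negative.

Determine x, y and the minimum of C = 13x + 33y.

x = 4, y = 37/4, minimum C = 1429/4

The feasible region is unbounded (it extends along (0, 1), (1, 0)), but C strictly increases along every unbounded feasible direction, so there is no improving ray and the minimum is attained at a vertex.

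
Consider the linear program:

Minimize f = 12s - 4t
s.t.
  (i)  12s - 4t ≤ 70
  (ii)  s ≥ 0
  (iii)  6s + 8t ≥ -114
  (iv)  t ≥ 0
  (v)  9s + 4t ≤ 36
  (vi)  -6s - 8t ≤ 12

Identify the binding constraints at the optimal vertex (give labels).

Vertices and f = 12s - 4t:
  (0, 0) → f = 0
  (0, 9) → f = -36
  (4, 0) → f = 48

The minimum is at (0, 9). Substituting into each constraint, equality holds for (ii) and (v); the remaining constraints have slack.

(ii) and (v)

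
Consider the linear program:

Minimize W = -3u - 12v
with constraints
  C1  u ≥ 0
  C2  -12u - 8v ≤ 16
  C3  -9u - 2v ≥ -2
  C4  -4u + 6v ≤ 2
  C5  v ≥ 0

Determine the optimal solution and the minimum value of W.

u = 4/31, v = 13/31, minimum W = -168/31

Feasible corners and W = -3u - 12v:
  (0, 1/3) → W = -4
  (0, 0) → W = 0
  (4/31, 13/31) → W = -168/31
  (2/9, 0) → W = -2/3

At the optimal vertex, -9u - 2v = -2 and -4u + 6v = 2.
Solving simultaneously gives u = 4/31, v = 13/31.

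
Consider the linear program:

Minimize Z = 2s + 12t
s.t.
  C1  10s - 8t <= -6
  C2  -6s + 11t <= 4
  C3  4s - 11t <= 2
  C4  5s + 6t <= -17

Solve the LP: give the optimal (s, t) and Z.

Vertices and Z = 2s + 12t:
  (-3, -14/11) → Z = -234/11
  (-211/91, -82/91) → Z = -1406/91
  (-175/79, -78/79) → Z = -1286/79

The optimum lies where -6s + 11t = 4 and 4s - 11t = 2.
Solving simultaneously gives s = -3, t = -14/11.

s = -3, t = -14/11, minimum Z = -234/11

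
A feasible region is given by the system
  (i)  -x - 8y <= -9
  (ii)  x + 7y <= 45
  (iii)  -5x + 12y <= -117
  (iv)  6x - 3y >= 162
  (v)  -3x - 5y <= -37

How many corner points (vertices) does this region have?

The feasible vertices (each the meet of two boundaries and inside every other half-plane) are:
  (297, -36)
  (441/17, -36/17)
  (1359/47, 108/47)
  (531/19, 36/19)

4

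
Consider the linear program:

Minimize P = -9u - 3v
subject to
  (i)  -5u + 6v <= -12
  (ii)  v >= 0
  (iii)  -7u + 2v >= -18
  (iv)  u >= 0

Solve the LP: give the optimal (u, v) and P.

u = 21/8, v = 3/16, minimum P = -387/16

Corner points and P = -9u - 3v:
  (12/5, 0) → P = -108/5
  (21/8, 3/16) → P = -387/16
  (18/7, 0) → P = -162/7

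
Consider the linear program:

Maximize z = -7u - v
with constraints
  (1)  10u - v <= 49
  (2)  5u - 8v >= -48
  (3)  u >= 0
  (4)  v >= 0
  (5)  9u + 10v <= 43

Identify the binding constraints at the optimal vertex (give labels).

Vertices and z = -7u - v:
  (0, 0) → z = 0
  (0, 43/10) → z = -43/10
  (43/9, 0) → z = -301/9

The maximum is at (0, 0). Substituting into each constraint, equality holds for (3) and (4); the remaining constraints have slack.

(3) and (4)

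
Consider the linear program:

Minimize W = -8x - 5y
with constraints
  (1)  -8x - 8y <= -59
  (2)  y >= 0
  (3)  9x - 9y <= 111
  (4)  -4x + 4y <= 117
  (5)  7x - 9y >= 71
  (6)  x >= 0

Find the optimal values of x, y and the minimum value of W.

x = 20, y = 23/3, minimum W = -595/3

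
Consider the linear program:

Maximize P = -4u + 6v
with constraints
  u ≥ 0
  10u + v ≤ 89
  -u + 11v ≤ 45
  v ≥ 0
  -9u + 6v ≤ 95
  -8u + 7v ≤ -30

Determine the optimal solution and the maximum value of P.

u = 215/27, v = 130/27, maximum P = -80/27

Vertices and P = -4u + 6v:
  (934/111, 539/111) → P = -502/111
  (89/10, 0) → P = -178/5
  (215/27, 130/27) → P = -80/27
  (15/4, 0) → P = -15

At the optimal vertex, -u + 11v = 45 and -8u + 7v = -30.
Solving simultaneously gives u = 215/27, v = 130/27.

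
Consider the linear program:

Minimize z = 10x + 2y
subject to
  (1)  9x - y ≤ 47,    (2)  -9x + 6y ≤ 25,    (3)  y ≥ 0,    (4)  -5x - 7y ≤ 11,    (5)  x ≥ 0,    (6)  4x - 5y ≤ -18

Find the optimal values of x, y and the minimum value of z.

Extreme points and z = 10x + 2y:
  (307/45, 72/5) → z = 4366/45
  (253/41, 350/41) → z = 3230/41
  (0, 25/6) → z = 25/3
  (0, 18/5) → z = 36/5

At the optimal vertex, x = 0 and 4x - 5y = -18.
Solving simultaneously gives x = 0, y = 18/5.

x = 0, y = 18/5, minimum z = 36/5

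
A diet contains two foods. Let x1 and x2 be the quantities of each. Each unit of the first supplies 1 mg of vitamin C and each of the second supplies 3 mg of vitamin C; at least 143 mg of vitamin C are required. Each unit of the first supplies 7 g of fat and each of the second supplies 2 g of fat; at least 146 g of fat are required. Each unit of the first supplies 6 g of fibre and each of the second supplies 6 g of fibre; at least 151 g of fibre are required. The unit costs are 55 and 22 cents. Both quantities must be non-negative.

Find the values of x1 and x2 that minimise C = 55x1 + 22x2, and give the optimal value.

Extreme points and C = 55x1 + 22x2:
  (0, 73) → C = 1606
  (143, 0) → C = 7865
  (8, 45) → C = 1430
The feasible region is unbounded (it extends along (0, 1), (1, 0)), but C strictly increases along every unbounded feasible direction, so there is no improving ray and the minimum is attained at a vertex.

The optimum lies where x1 + 3x2 = 143 and 7x1 + 2x2 = 146.
Solving simultaneously gives x1 = 8, x2 = 45.

x1 = 8, x2 = 45, minimum C = 1430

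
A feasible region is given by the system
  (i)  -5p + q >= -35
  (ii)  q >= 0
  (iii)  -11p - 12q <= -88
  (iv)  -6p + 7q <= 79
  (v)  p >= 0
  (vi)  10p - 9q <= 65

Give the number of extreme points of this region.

Intersecting each pair of boundary lines and keeping only the points that satisfy every inequality leaves:
  (508/71, 55/71)
  (324/29, 605/29)
  (0, 22/3)
  (0, 79/7)

4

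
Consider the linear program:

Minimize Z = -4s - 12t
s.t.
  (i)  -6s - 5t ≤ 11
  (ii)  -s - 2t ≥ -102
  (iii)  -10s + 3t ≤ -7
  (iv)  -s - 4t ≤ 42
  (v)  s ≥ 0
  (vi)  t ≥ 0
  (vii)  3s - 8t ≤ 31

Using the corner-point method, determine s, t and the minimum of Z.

s = 320/23, t = 1013/23, minimum Z = -13436/23

Vertices and Z = -4s - 12t:
  (320/23, 1013/23) → Z = -13436/23
  (439/7, 275/14) → Z = -3406/7
  (7/10, 0) → Z = -14/5
  (31/3, 0) → Z = -124/3

The optimum lies where -s - 2t = -102 and -10s + 3t = -7.
Solving simultaneously gives s = 320/23, t = 1013/23.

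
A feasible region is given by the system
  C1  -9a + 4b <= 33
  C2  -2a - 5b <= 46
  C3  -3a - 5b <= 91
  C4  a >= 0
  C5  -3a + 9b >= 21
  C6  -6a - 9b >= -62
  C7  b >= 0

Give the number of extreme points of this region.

3

The feasible vertices (each the meet of two boundaries and inside every other half-plane) are:
  (0, 7/3)
  (0, 62/9)
  (41/9, 104/27)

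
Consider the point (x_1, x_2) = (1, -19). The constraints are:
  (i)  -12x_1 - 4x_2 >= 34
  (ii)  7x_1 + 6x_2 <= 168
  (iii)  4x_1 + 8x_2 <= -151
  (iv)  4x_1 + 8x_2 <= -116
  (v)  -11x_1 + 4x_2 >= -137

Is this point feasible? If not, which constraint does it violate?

not feasible — violates (iii)

Constraint (iii): 4x_1 + 8x_2 = -148, which is not ≤ -151. All other constraints are satisfied.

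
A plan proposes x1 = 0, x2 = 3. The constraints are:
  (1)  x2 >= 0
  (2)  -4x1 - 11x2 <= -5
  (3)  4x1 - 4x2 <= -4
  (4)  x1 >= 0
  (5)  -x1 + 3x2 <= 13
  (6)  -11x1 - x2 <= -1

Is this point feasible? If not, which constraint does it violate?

feasible

(1): 3 ≥ 0 ✓
(2): -33 ≤ -5 ✓
(3): -12 ≤ -4 ✓
(4): 0 ≥ 0 ✓
(5): 9 ≤ 13 ✓
(6): -3 ≤ -1 ✓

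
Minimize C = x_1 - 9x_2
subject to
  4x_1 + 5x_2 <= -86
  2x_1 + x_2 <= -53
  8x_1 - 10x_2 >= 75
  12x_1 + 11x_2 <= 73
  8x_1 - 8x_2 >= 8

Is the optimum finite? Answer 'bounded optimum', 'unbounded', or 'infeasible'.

Vertices and C = x_1 - 9x_2:
  (-65/4, -41/2) → C = 673/4
  (-65/2, -67/2) → C = 269
The feasible region has finitely many vertices and no improving ray; the minimum is 673/4 at (-65/4, -41/2).

bounded optimum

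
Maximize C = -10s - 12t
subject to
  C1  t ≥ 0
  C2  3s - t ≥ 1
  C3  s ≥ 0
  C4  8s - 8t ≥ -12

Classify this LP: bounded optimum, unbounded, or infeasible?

bounded optimum

Corner points and C = -10s - 12t:
  (1/3, 0) → C = -10/3
  (5/4, 11/4) → C = -91/2
The feasible region has finitely many vertices and no improving ray; the maximum is -10/3 at (1/3, 0).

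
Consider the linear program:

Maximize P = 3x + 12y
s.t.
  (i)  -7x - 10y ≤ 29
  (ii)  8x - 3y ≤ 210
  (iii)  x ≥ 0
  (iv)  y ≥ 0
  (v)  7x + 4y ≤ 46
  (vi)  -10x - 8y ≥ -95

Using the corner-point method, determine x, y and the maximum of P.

x = 0, y = 23/2, maximum P = 138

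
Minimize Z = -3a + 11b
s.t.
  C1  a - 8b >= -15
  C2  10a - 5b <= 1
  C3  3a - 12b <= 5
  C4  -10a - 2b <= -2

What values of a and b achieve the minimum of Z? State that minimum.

Feasible corners and Z = -3a + 11b:
  (83/75, 151/75) → Z = 1412/75
  (-7/41, 76/41) → Z = 857/41
  (6/35, 1/7) → Z = 37/35

The optimum lies where 10a - 5b = 1 and -10a - 2b = -2.
Solving simultaneously gives a = 6/35, b = 1/7.

a = 6/35, b = 1/7, minimum Z = 37/35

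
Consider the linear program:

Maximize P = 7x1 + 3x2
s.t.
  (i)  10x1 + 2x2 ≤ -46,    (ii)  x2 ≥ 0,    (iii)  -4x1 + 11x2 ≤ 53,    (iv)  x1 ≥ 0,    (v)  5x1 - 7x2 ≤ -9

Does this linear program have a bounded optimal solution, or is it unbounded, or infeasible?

infeasible

The boundaries 10x1 + 2x2 = -46 and x2 = 0 meet at (-23/5, 0), but that point violates x1 ≥ 0. Every candidate vertex is excluded by some other constraint, so the feasible region is empty.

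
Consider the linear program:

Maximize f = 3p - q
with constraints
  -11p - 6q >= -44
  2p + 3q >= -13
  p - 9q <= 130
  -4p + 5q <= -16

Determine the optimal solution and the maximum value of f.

Extreme points and f = 3p - q:
  (10, -11) → f = 41
  (4, 0) → f = 12
  (-17/22, -42/11) → f = 3/2

p = 10, q = -11, maximum f = 41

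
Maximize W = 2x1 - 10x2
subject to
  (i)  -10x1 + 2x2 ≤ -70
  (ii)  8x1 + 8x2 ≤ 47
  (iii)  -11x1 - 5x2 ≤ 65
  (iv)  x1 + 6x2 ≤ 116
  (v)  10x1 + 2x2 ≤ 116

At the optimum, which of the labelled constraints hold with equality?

(iii) and (v)

Extreme points and W = 2x1 - 10x2:
  (109/16, -15/16) → W = 23
  (55/18, -355/18) → W = 610/3
  (417/32, -229/32) → W = 781/8
  (355/14, -963/14) → W = 5170/7

The maximum is at (355/14, -963/14). Substituting into each constraint, equality holds for (iii) and (v); the remaining constraints have slack.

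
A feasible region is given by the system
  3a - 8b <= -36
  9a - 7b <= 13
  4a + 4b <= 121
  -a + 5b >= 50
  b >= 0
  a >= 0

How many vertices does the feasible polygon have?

4

Pairwise boundary intersections that survive every other constraint:
  (899/64, 1037/64)
  (415/38, 463/38)
  (0, 121/4)
  (0, 10)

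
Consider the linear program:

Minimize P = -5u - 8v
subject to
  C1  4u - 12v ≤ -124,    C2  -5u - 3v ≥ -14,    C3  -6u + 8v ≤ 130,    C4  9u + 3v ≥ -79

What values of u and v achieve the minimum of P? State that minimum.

Vertices and P = -5u - 8v:
  (-17/6, 169/18) → P = -1097/18
  (-11, 20/3) → P = 5/3
  (-139/29, 367/29) → P = -2241/29
  (-511/45, 116/15) → P = -229/45

The optimum lies where -5u - 3v = -14 and -6u + 8v = 130.
Solving simultaneously gives u = -139/29, v = 367/29.

u = -139/29, v = 367/29, minimum P = -2241/29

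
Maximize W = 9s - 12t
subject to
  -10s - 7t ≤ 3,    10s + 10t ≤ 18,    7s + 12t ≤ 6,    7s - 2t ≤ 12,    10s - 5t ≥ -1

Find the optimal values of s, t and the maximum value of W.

Corner points and W = 9s - 12t:
  (26/23, -47/23) → W = 798/23
  (-11/60, -1/6) → W = 7/20
  (78/49, -3/7) → W = 954/49
  (18/155, 67/155) → W = -642/155

The binding constraints are -10s - 7t = 3 and 7s - 2t = 12.
Solving simultaneously gives s = 26/23, t = -47/23.

s = 26/23, t = -47/23, maximum W = 798/23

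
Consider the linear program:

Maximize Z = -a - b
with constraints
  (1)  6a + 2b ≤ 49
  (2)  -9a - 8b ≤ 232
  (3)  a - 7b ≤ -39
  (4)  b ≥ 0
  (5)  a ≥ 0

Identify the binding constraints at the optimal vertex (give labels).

Feasible corners and Z = -a - b:
  (265/44, 283/44) → Z = -137/11
  (0, 49/2) → Z = -49/2
  (0, 39/7) → Z = -39/7

The maximum is at (0, 39/7). Substituting into each constraint, equality holds for (3) and (5); the remaining constraints have slack.

(3) and (5)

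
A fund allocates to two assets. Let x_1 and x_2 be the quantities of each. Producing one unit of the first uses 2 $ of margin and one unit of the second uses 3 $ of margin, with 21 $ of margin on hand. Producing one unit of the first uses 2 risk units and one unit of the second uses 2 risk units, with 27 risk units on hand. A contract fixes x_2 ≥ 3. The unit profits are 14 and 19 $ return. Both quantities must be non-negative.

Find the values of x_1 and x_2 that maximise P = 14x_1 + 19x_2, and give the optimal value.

Vertices and P = 14x_1 + 19x_2:
  (0, 7) → P = 133
  (0, 3) → P = 57
  (6, 3) → P = 141

x_1 = 6, x_2 = 3, maximum P = 141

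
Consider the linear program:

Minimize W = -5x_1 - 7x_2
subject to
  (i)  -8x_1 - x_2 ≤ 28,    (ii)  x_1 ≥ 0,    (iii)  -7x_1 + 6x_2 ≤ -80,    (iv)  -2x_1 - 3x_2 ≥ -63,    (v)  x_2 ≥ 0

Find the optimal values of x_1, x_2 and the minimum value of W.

x_1 = 63/2, x_2 = 0, minimum W = -315/2

Vertices and W = -5x_1 - 7x_2:
  (206/11, 281/33) → W = -5057/33
  (80/7, 0) → W = -400/7
  (63/2, 0) → W = -315/2

The optimum lies where -2x_1 - 3x_2 = -63 and x_2 = 0.
Solving simultaneously gives x_1 = 63/2, x_2 = 0.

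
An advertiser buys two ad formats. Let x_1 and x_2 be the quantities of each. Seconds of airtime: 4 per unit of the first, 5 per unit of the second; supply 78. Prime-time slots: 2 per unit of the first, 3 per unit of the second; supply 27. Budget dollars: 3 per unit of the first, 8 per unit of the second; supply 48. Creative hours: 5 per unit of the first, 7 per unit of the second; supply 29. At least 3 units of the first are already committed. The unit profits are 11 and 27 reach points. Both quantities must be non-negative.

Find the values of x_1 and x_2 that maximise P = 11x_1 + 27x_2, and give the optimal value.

At the optimal vertex, 5x_1 + 7x_2 = 29 and x_1 = 3.
Solving simultaneously gives x_1 = 3, x_2 = 2.

x_1 = 3, x_2 = 2, maximum P = 87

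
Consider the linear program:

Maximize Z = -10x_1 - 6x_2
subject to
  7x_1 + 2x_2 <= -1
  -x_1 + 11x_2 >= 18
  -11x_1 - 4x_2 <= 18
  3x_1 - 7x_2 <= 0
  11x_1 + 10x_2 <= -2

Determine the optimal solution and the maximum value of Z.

Vertices and Z = -10x_1 - 6x_2:
  (-54/25, 36/25) → Z = 324/25
  (-202/131, 196/131) → Z = 844/131
  (-86/33, 8/3) → Z = 332/33

The binding constraints are -x_1 + 11x_2 = 18 and -11x_1 - 4x_2 = 18.
Solving simultaneously gives x_1 = -54/25, x_2 = 36/25.

x_1 = -54/25, x_2 = 36/25, maximum Z = 324/25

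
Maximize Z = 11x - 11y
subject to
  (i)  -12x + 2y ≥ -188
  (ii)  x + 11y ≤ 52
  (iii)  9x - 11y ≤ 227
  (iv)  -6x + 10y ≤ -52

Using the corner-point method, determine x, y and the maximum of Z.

x = 269/19, y = -172/19, maximum Z = 4851/19

Vertices and Z = 11x - 11y:
  (1086/67, 218/67) → Z = 9548/67
  (269/19, -172/19) → Z = 4851/19
  (273/19, 65/19) → Z = 2288/19
The feasible region is unbounded (it extends along (-5, -3), (-11, -9)), but Z strictly decreases along every unbounded feasible direction, so there is no improving ray and the maximum is attained at a vertex.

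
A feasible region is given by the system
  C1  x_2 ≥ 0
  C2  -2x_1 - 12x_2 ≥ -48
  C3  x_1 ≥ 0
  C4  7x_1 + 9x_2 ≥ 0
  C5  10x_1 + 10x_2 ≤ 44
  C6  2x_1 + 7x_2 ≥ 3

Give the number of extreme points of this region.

5

The feasible vertices (each the meet of two boundaries and inside every other half-plane) are:
  (22/5, 0)
  (3/2, 0)
  (0, 4)
  (12/25, 98/25)
  (0, 3/7)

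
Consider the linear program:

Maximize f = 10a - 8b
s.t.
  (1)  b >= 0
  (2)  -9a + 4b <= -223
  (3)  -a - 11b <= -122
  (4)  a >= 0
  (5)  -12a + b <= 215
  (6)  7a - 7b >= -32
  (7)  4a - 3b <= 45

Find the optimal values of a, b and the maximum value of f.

Vertices and f = 10a - 8b:
  (1689/35, 1849/35) → f = 2098/35
  (489/11, 487/11) → f = 994/11
  (411/7, 443/7) → f = 566/7

a = 489/11, b = 487/11, maximum f = 994/11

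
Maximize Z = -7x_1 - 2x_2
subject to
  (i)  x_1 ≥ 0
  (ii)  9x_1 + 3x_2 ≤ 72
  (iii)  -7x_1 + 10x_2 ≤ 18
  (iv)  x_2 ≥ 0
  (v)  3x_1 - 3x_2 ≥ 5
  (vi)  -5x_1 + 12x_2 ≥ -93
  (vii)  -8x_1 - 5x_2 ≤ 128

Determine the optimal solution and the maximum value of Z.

x_1 = 5/3, x_2 = 0, maximum Z = -35/3

Extreme points and Z = -7x_1 - 2x_2:
  (8, 0) → Z = -56
  (77/12, 19/4) → Z = -653/12
  (5/3, 0) → Z = -35/3

The optimum lies where x_2 = 0 and 3x_1 - 3x_2 = 5.
Solving simultaneously gives x_1 = 5/3, x_2 = 0.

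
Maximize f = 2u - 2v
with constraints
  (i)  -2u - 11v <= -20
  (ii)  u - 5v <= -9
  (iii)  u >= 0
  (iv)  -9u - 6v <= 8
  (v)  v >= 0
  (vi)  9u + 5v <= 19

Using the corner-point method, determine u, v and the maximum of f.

u = 1, v = 2, maximum f = -2

Feasible corners and f = 2u - 2v:
  (1/21, 38/21) → f = -74/21
  (0, 20/11) → f = -40/11
  (1, 2) → f = -2
  (0, 19/5) → f = -38/5

The binding constraints are u - 5v = -9 and 9u + 5v = 19.
Solving simultaneously gives u = 1, v = 2.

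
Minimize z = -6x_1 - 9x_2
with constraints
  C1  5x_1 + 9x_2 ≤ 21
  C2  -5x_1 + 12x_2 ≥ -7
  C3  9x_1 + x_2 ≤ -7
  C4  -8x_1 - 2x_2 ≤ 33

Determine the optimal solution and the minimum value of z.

x_1 = -21/19, x_2 = 56/19, minimum z = -378/19

Feasible corners and z = -6x_1 - 9x_2:
  (-21/19, 56/19) → z = -378/19
  (-339/62, 333/62) → z = -963/62
  (-77/113, -98/113) → z = 1344/113
  (-191/53, -221/106) → z = 4281/106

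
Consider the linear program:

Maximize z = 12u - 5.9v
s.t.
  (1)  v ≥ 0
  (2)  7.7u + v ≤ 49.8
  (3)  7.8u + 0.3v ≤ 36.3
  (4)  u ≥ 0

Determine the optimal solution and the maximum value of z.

u = 121/26, v = 0, maximum z = 726/13

Feasible corners and z = 12u - 5.9v:
  (121/26, 0) → z = 726/13
  (0, 0) → z = 0
  (712/183, 3631/183) → z = -128789/1830
  (0, 249/5) → z = -14691/50

At the optimal vertex, v = 0 and 7.8u + 0.3v = 36.3.
Solving simultaneously gives u = 121/26, v = 0.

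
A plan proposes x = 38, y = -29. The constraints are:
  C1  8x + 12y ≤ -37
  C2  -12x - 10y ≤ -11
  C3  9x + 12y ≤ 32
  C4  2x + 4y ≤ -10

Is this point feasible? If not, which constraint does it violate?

C1: -44 ≤ -37 ✓
C2: -166 ≤ -11 ✓
C3: -6 ≤ 32 ✓
C4: -40 ≤ -10 ✓

feasible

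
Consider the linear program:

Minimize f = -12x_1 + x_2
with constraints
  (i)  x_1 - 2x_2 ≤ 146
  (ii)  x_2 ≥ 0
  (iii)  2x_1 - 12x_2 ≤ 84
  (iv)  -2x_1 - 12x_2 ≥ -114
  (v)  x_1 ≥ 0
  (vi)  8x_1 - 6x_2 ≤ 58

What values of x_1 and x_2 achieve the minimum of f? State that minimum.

Vertices and f = -12x_1 + x_2:
  (0, 0) → f = 0
  (29/4, 0) → f = -87
  (0, 19/2) → f = 19/2
  (115/9, 199/27) → f = -3941/27

The optimum lies where -2x_1 - 12x_2 = -114 and 8x_1 - 6x_2 = 58.
Solving simultaneously gives x_1 = 115/9, x_2 = 199/27.

x_1 = 115/9, x_2 = 199/27, minimum f = -3941/27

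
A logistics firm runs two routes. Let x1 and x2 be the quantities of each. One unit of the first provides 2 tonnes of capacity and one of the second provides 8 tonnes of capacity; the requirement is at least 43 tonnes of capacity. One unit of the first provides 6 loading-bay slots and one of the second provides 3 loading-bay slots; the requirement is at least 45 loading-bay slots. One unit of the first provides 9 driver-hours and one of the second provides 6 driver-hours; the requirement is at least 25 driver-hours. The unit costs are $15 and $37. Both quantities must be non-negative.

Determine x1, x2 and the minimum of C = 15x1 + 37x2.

Vertices and C = 15x1 + 37x2:
  (0, 15) → C = 555
  (43/2, 0) → C = 645/2
  (11/2, 4) → C = 461/2
The feasible region is unbounded (it extends along (0, 1), (1, 0)), but C strictly increases along every unbounded feasible direction, so there is no improving ray and the minimum is attained at a vertex.

The optimum lies where 2x1 + 8x2 = 43 and 6x1 + 3x2 = 45.
Solving simultaneously gives x1 = 11/2, x2 = 4.

x1 = 11/2, x2 = 4, minimum C = 461/2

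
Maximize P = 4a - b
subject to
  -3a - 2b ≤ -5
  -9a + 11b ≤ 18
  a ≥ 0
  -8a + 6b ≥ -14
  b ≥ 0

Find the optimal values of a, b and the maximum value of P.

Vertices and P = 4a - b:
  (19/51, 33/17) → P = -23/51
  (5/3, 0) → P = 20/3
  (131/17, 135/17) → P = 389/17
  (7/4, 0) → P = 7

At the optimal vertex, -9a + 11b = 18 and -8a + 6b = -14.
Solving simultaneously gives a = 131/17, b = 135/17.

a = 131/17, b = 135/17, maximum P = 389/17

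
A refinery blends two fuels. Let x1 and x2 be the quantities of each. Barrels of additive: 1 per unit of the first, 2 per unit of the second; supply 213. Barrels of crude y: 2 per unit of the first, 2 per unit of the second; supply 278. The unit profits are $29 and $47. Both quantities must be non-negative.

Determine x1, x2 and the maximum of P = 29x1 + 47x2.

x1 = 65, x2 = 74, maximum P = 5363

Extreme points and P = 29x1 + 47x2:
  (0, 0) → P = 0
  (0, 213/2) → P = 10011/2
  (139, 0) → P = 4031
  (65, 74) → P = 5363

The optimum lies where x1 + 2x2 = 213 and 2x1 + 2x2 = 278.
Solving simultaneously gives x1 = 65, x2 = 74.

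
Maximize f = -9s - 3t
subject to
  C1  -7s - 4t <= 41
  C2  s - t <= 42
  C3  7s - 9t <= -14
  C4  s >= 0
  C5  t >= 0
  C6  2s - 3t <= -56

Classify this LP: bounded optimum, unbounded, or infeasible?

bounded optimum

Vertices and f = -9s - 3t:
  (196, 154) → f = -2226
  (154, 364/3) → f = -1750
  (0, 56/3) → f = -56
The feasible region has finitely many vertices and no improving ray; the maximum is -56 at (0, 56/3).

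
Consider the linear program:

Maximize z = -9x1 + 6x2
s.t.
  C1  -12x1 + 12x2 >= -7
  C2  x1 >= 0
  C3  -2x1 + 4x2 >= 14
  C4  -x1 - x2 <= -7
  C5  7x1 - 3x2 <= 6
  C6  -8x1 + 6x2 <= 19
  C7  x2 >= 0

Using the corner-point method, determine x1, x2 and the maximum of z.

Corner points and z = -9x1 + 6x2:
  (7/3, 14/3) → z = 7
  (3, 5) → z = 3
  (23/14, 75/14) → z = 243/14
  (31/6, 181/18) → z = 83/6

x1 = 23/14, x2 = 75/14, maximum z = 243/14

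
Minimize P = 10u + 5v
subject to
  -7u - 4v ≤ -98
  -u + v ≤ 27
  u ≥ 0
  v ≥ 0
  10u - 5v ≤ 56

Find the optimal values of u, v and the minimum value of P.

The binding constraints are -7u - 4v = -98 and u = 0.
Solving simultaneously gives u = 0, v = 49/2.

u = 0, v = 49/2, minimum P = 245/2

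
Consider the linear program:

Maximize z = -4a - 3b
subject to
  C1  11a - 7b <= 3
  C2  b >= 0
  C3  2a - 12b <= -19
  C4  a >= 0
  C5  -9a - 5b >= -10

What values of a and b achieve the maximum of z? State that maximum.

Extreme points and z = -4a - 3b:
  (0, 19/12) → z = -19/4
  (25/118, 191/118) → z = -673/118
  (0, 2) → z = -6

The optimum lies where 2a - 12b = -19 and a = 0.
Solving simultaneously gives a = 0, b = 19/12.

a = 0, b = 19/12, maximum z = -19/4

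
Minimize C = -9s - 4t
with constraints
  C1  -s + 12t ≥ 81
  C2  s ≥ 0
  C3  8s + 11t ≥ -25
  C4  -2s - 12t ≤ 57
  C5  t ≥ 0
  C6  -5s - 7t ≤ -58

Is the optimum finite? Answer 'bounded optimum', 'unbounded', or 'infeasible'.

unbounded

From the feasible point (129/67, 463/67), moving in the direction (0, 1) keeps every constraint satisfied while C decreases without bound.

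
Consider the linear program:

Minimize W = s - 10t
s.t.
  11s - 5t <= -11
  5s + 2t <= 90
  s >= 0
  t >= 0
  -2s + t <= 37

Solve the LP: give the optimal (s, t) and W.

s = 16/9, t = 365/9, minimum W = -3634/9

Vertices and W = s - 10t:
  (428/47, 1045/47) → W = -10022/47
  (0, 11/5) → W = -22
  (16/9, 365/9) → W = -3634/9
  (0, 37) → W = -370

At the optimal vertex, 5s + 2t = 90 and -2s + t = 37.
Solving simultaneously gives s = 16/9, t = 365/9.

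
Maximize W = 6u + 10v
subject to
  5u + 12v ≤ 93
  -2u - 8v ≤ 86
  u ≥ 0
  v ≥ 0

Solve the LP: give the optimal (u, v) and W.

u = 93/5, v = 0, maximum W = 558/5

Corner points and W = 6u + 10v:
  (0, 31/4) → W = 155/2
  (93/5, 0) → W = 558/5
  (0, 0) → W = 0

At the optimal vertex, 5u + 12v = 93 and v = 0.
Solving simultaneously gives u = 93/5, v = 0.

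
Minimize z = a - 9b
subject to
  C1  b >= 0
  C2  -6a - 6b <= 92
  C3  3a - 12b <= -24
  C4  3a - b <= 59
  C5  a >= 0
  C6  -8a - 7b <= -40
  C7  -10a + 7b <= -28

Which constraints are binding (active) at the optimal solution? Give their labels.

Corner points and z = a - 9b:
  (244/11, 83/11) → z = -503/11
  (56/11, 36/11) → z = -268/11
  (35, 46) → z = -379

The minimum is at (35, 46). Substituting into each constraint, equality holds for C4 and C7; the remaining constraints have slack.

C4 and C7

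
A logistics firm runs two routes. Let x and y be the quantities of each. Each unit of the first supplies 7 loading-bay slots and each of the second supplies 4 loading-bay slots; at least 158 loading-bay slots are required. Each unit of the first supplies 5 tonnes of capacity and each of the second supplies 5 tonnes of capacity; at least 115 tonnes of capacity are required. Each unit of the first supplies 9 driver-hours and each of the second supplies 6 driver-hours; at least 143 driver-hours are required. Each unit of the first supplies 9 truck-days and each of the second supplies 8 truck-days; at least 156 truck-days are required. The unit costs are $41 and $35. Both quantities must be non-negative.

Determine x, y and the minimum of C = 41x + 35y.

x = 22, y = 1, minimum C = 937

Extreme points and C = 41x + 35y:
  (0, 79/2) → C = 2765/2
  (23, 0) → C = 943
  (22, 1) → C = 937
The feasible region is unbounded (it extends along (0, 1), (1, 0)), but C strictly increases along every unbounded feasible direction, so there is no improving ray and the minimum is attained at a vertex.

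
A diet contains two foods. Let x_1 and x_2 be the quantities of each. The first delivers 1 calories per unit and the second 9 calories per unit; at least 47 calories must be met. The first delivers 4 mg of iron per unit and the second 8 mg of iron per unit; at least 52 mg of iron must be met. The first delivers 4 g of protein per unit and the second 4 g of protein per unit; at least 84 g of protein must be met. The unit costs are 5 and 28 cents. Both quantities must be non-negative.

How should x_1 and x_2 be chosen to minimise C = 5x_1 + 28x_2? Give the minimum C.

The feasible region is unbounded (it extends along (0, 1), (1, 0)), but C strictly increases along every unbounded feasible direction, so there is no improving ray and the minimum is attained at a vertex.

x_1 = 71/4, x_2 = 13/4, minimum C = 719/4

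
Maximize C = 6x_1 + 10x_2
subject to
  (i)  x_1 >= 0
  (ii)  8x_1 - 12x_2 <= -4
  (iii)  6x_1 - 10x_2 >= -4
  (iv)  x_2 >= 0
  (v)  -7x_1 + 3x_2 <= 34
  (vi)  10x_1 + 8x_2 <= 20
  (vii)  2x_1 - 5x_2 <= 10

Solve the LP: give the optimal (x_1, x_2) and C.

Feasible corners and C = 6x_1 + 10x_2:
  (0, 1/3) → C = 10/3
  (0, 2/5) → C = 4
  (1, 1) → C = 16

x_1 = 1, x_2 = 1, maximum C = 16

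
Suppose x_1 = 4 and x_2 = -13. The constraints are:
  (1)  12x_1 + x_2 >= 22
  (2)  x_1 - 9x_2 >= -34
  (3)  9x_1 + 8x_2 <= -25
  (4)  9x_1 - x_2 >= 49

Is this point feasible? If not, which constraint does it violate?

feasible

(1): 35 ≥ 22 ✓
(2): 121 ≥ -34 ✓
(3): -68 ≤ -25 ✓
(4): 49 ≥ 49 ✓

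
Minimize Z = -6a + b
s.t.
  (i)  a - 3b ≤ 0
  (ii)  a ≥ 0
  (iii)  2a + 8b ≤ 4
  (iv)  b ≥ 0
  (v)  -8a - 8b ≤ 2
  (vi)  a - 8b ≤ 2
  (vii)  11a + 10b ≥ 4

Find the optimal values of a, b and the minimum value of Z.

Corner points and Z = -6a + b:
  (6/7, 2/7) → Z = -34/7
  (12/43, 4/43) → Z = -68/43
  (0, 1/2) → Z = 1/2
  (0, 2/5) → Z = 2/5

a = 6/7, b = 2/7, minimum Z = -34/7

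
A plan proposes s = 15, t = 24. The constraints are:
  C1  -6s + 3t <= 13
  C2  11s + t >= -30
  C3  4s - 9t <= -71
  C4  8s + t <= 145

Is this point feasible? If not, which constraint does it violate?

C1: -18 ≤ 13 ✓
C2: 189 ≥ -30 ✓
C3: -156 ≤ -71 ✓
C4: 144 ≤ 145 ✓

feasible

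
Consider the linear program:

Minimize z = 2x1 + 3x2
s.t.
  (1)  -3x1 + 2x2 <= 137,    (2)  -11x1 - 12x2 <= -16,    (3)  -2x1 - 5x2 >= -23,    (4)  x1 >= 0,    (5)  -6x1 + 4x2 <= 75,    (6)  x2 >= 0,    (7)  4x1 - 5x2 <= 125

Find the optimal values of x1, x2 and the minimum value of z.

x1 = 16/11, x2 = 0, minimum z = 32/11

Corner points and z = 2x1 + 3x2:
  (0, 4/3) → z = 4
  (16/11, 0) → z = 32/11
  (0, 23/5) → z = 69/5
  (23/2, 0) → z = 23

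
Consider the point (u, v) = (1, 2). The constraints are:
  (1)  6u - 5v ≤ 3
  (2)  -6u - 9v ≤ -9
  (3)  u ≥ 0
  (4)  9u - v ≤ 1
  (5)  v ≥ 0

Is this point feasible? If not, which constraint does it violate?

not feasible — violates (4)

Constraint (4): 9u - v = 7, which is not ≤ 1. All other constraints are satisfied.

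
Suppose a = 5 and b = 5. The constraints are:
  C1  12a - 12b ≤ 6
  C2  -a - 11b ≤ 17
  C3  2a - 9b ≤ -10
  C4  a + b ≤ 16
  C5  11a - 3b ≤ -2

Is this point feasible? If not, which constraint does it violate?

not feasible — violates C5

Constraint C5: 11a - 3b = 40, which is not ≤ -2. All other constraints are satisfied.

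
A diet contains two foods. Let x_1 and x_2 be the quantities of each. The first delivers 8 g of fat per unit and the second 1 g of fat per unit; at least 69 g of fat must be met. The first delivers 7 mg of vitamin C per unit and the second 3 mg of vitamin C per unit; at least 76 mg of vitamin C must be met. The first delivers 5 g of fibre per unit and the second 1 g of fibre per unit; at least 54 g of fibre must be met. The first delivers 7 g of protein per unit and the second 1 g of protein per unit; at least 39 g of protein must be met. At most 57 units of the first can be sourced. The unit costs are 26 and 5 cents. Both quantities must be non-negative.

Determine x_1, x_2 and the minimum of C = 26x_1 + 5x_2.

Feasible corners and C = 26x_1 + 5x_2:
  (0, 69) → C = 345
  (76/7, 0) → C = 1976/7
  (57, 0) → C = 1482
  (5, 29) → C = 275
  (43/4, 1/4) → C = 1123/4
The feasible region is unbounded (it extends along (0, 1)), but C strictly increases along every unbounded feasible direction, so there is no improving ray and the minimum is attained at a vertex.

The binding constraints are 8x_1 + x_2 = 69 and 5x_1 + x_2 = 54.
Solving simultaneously gives x_1 = 5, x_2 = 29.

x_1 = 5, x_2 = 29, minimum C = 275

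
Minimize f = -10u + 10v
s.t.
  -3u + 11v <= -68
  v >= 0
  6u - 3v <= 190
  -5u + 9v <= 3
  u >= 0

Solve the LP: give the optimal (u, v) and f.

Corner points and f = -10u + 10v:
  (68/3, 0) → f = -680/3
  (1886/57, 54/19) → f = -17240/57
  (95/3, 0) → f = -950/3

The optimum lies where v = 0 and 6u - 3v = 190.
Solving simultaneously gives u = 95/3, v = 0.

u = 95/3, v = 0, minimum f = -950/3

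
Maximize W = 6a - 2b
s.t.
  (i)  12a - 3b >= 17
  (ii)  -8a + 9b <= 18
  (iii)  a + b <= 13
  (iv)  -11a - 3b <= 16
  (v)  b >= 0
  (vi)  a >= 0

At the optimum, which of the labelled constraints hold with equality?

Extreme points and W = 6a - 2b:
  (69/28, 88/21) → W = 269/42
  (17/12, 0) → W = 17/2
  (99/17, 122/17) → W = 350/17
  (13, 0) → W = 78

The maximum is at (13, 0). Substituting into each constraint, equality holds for (iii) and (v); the remaining constraints have slack.

(iii) and (v)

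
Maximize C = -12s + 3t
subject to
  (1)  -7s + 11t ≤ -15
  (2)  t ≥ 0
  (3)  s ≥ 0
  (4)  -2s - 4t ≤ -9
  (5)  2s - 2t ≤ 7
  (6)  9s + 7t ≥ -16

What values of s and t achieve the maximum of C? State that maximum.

s = 159/50, t = 33/50, maximum C = -1809/50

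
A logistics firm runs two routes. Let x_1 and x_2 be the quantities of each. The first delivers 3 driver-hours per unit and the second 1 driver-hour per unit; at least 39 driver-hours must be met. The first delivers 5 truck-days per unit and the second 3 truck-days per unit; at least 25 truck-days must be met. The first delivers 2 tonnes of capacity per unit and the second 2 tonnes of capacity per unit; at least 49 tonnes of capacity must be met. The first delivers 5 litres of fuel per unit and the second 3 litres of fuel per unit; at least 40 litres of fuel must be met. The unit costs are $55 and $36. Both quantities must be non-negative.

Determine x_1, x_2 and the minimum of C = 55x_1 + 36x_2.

Extreme points and C = 55x_1 + 36x_2:
  (0, 39) → C = 1404
  (49/2, 0) → C = 2695/2
  (29/4, 69/4) → C = 4079/4
The feasible region is unbounded (it extends along (0, 1), (1, 0)), but C strictly increases along every unbounded feasible direction, so there is no improving ray and the minimum is attained at a vertex.

At the optimal vertex, 3x_1 + x_2 = 39 and 2x_1 + 2x_2 = 49.
Solving simultaneously gives x_1 = 29/4, x_2 = 69/4.

x_1 = 29/4, x_2 = 69/4, minimum C = 4079/4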